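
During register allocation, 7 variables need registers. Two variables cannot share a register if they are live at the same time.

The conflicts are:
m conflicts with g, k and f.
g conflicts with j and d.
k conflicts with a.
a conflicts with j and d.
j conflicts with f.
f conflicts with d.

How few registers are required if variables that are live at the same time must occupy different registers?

The cycle a-j-f-m-k-a has odd length 5, so it cannot be 2-colored; at least 3 registers are needed.
3 registers suffice: register 1 → {g, a, f}; register 2 → {m, j, d}; register 3 → {k}. Every pair that conflicts lands in different registers.

3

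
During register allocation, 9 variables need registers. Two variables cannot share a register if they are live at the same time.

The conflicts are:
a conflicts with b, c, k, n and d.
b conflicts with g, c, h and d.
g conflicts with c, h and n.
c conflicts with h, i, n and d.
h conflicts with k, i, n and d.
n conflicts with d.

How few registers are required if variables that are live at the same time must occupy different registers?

4

b, g, c, h pairwise conflict, so at least 4 registers are needed.
Using 4 registers: a=1, b=3, g=4, c=2, h=1, k=2, i=3, n=3, d=4. No two conflicting variables share a register.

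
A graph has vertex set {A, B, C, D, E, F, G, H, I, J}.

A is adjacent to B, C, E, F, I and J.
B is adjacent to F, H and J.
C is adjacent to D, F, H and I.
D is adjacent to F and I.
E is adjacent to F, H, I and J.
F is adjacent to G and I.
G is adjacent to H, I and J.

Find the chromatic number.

C, D, F, I are mutually adjacent (a clique of size 4), so at least 4 colors are needed.
One proper 4-coloring: A=3, B=2, C=4, D=3, E=4, F=1, G=3, H=1, I=2, J=1. Each edge has distinct colors on its endpoints.

4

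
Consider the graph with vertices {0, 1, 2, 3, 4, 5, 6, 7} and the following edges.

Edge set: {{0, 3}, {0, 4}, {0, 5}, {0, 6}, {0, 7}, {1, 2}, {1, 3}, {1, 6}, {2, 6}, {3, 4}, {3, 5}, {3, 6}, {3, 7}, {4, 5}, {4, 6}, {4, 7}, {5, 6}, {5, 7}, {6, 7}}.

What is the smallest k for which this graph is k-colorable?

6

0, 3, 4, 5, 6, 7 are pairwise adjacent (a clique of size 6), so at least 6 colors are needed.
6 colors suffice: color red → {6}; color blue → {2, 3}; color green → {1, 5}; color yellow → {7}; color purple → {0}; color orange → {4}. No two adjacent vertices share a color.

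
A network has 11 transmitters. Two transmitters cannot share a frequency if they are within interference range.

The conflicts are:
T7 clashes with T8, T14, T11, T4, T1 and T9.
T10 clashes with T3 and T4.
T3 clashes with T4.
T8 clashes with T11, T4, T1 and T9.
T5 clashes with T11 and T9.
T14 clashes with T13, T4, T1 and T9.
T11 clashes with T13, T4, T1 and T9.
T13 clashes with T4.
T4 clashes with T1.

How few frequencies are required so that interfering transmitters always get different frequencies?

T7, T8, T11, T4, T1 pairwise conflict, so at least 5 frequencies are needed.
5 frequencies suffice: frequency 1 → {T4, T9}; frequency 2 → {T10, T14, T11}; frequency 3 → {T7, T3, T5, T13}; frequency 4 → {T8}; frequency 5 → {T1}. Every pair that conflicts lands in different frequencies.

5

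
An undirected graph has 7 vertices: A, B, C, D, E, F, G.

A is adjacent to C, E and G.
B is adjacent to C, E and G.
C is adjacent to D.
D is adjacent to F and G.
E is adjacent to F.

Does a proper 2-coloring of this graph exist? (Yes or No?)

No

The cycle D-G-B-E-F-D has odd length 5, so it cannot be 2-colored; at least 3 colors are needed.
So 2 colors are not enough.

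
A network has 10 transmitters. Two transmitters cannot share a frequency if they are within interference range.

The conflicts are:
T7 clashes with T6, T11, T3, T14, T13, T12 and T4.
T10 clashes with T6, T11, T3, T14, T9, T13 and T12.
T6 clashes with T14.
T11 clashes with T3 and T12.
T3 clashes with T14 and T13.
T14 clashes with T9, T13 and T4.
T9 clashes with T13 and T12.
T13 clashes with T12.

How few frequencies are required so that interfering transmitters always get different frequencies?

T7, T3, T14, T13 all conflict with each other, so at least 4 frequencies are needed.
4 frequencies suffice: frequency 1 → {T7, T10}; frequency 2 → {T14, T12}; frequency 3 → {T6, T11, T13, T4}; frequency 4 → {T3, T9}. Each listed conflict is separated.

4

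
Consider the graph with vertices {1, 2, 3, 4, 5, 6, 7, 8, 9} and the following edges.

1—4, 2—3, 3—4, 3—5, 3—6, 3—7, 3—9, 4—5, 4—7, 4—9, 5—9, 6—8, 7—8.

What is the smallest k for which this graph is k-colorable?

4

3, 4, 5, 9 form a clique, so at least 4 colors are needed.
One proper 4-coloring: 1=a, 2=b, 3=a, 4=b, 5=c, 6=b, 7=c, 8=a, 9=d. No two adjacent vertices share a color.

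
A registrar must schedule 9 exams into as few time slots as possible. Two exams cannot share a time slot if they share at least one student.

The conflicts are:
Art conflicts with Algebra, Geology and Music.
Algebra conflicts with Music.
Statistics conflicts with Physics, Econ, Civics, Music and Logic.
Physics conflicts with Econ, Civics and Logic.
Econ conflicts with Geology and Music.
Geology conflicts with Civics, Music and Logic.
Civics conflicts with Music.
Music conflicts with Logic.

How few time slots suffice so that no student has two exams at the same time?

Geology, Civics, Music all conflict with each other, so at least 3 time slots are needed.
3 time slots suffice: time slot 1 → {Physics, Music}; time slot 2 → {Algebra, Statistics, Geology}; time slot 3 → {Art, Econ, Civics, Logic}. Every pair that conflicts lands in different time slots.

3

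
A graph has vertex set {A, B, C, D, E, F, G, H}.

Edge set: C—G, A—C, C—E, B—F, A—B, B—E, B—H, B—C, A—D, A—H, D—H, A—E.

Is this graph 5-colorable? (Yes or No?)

The chromatic number is 4. A, B, C, E are pairwise adjacent (a clique of size 4), so at least 4 colors are needed.
One proper 4-coloring: A=1, B=2, C=3, D=2, E=4, F=1, G=1, H=3.
Since 5 ≥ 4, a proper 5-coloring certainly exists.

Yes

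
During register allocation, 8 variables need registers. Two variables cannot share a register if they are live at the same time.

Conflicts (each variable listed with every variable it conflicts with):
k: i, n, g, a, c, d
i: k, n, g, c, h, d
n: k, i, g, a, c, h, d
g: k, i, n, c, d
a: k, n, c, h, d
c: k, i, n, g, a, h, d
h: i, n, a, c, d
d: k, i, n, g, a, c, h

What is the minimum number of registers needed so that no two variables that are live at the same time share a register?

k, i, n, g, c, d pairwise conflict, so at least 6 registers are needed.
6 registers suffice: register 1 → {c}; register 2 → {n}; register 3 → {d}; register 4 → {i, a}; register 5 → {k, h}; register 6 → {g}. No two conflicting variables share a register.

6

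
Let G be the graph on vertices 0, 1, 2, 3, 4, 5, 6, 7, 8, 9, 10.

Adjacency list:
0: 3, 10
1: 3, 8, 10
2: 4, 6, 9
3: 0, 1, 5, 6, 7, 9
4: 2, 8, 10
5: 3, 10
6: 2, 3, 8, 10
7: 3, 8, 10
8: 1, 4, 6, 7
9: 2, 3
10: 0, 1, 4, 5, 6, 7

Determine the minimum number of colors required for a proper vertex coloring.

3 and 7 are adjacent, so at least 2 colors are needed.
2 colors suffice: 0=blue, 1=blue, 2=red, 3=red, 4=blue, 5=blue, 6=blue, 7=blue, 8=red, 9=blue, 10=red. Every edge joins two different colors.

2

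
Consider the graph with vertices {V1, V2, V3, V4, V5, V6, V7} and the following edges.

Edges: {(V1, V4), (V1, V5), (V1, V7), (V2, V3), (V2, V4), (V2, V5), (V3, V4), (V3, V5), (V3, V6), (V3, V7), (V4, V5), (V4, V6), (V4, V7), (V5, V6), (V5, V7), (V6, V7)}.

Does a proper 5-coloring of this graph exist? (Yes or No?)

Yes

The chromatic number is 5. V3, V4, V5, V6, V7 form a clique, so at least 5 colors are needed.
One proper 5-coloring: V1=4, V2=3, V3=4, V4=2, V5=1, V6=5, V7=3.
That is already a proper 5-coloring.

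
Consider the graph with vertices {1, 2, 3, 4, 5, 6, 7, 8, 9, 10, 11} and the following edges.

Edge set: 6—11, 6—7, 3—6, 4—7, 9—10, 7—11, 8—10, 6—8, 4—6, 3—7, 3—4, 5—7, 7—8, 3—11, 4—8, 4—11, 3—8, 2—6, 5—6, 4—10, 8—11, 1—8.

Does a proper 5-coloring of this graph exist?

3, 4, 6, 7, 8, 11 form a clique, so at least 6 colors are needed.
So 5 colors are not enough.

No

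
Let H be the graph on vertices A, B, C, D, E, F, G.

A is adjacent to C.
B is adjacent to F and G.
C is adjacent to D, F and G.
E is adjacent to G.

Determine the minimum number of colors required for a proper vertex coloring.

2

B and F are adjacent, so at least 2 colors are needed.
2 colors suffice: color red → {B, C, E}; color blue → {A, D, F, G}. Every edge joins two different colors.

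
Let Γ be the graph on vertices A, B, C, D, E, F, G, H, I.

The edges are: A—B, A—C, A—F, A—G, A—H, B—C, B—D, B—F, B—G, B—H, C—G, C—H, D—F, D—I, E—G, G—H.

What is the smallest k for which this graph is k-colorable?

A, B, C, G, H are pairwise adjacent (a clique of size 5), so at least 5 colors are needed.
One proper 5-coloring: A=blue, B=red, C=purple, D=blue, E=red, F=green, G=green, H=yellow, I=red. Every edge joins two different colors.

5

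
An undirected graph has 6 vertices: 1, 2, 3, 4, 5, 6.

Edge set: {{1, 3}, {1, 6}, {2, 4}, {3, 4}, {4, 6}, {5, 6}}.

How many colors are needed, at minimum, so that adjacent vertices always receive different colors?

3 and 4 are adjacent, so at least 2 colors are needed.
A valid assignment using 2 colors: 1=a, 2=b, 3=b, 4=a, 5=a, 6=b. Every edge joins two different colors.

2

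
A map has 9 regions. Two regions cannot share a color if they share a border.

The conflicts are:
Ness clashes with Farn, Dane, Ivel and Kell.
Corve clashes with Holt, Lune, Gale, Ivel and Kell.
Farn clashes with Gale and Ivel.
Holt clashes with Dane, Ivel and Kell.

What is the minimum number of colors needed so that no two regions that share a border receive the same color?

Ness, Farn, Ivel are mutually in conflict, so at least 3 colors are needed.
3 colors suffice: color 1 → {Ness, Corve}; color 2 → {Lune, Dane, Gale, Ivel, Kell}; color 3 → {Farn, Holt}. No two conflicting regions share a color.

3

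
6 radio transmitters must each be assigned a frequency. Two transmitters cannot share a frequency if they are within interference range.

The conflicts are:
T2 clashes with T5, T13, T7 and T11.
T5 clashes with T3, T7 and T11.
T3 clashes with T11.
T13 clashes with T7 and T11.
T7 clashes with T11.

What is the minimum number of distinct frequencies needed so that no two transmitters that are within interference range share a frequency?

4

T2, T13, T7, T11 all conflict with each other, so at least 4 frequencies are needed.
A valid assignment using 4 frequencies: T2=3, T5=4, T3=2, T13=4, T7=2, T11=1. Every pair that conflicts lands in different frequencies.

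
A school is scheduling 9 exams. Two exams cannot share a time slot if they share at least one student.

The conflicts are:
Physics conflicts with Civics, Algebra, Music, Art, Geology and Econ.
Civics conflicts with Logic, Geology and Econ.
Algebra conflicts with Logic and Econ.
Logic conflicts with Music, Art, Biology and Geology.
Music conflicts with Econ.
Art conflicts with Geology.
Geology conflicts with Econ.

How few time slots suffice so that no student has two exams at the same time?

4

Physics, Civics, Geology, Econ all conflict with each other, so at least 4 time slots are needed.
4 time slots suffice: time slot 1 → {Physics, Logic}; time slot 2 → {Art, Biology, Econ}; time slot 3 → {Algebra, Music, Geology}; time slot 4 → {Civics}. Every pair that conflicts lands in different time slots.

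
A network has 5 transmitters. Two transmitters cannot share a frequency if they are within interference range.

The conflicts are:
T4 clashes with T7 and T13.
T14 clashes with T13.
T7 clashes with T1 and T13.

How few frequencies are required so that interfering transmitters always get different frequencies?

T4, T7, T13 all conflict with each other, so at least 3 frequencies are needed.
3 frequencies suffice: frequency 1 → {T1, T13}; frequency 2 → {T14, T7}; frequency 3 → {T4}. Each listed conflict is separated.

3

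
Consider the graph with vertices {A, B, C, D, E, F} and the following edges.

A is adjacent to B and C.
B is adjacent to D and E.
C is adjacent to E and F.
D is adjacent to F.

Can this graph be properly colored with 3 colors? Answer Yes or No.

The chromatic number is 3. The cycle C-F-D-B-A-C has odd length 5, so it cannot be 2-colored; at least 3 colors are needed.
3 colors suffice: color red → {B, C}; color blue → {A, D, E}; color green → {F}.
That is already a proper 3-coloring.

Yes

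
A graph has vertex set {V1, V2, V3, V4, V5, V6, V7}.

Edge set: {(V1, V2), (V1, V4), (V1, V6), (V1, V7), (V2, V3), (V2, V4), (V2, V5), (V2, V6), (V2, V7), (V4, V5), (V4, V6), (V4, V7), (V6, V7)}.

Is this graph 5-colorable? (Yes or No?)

Yes

The chromatic number is 5. V1, V2, V4, V6, V7 form a clique, so at least 5 colors are needed.
5 colors suffice: color 1 → {V2}; color 2 → {V3, V4}; color 3 → {V1, V5}; color 4 → {V6}; color 5 → {V7}.
That is already a proper 5-coloring.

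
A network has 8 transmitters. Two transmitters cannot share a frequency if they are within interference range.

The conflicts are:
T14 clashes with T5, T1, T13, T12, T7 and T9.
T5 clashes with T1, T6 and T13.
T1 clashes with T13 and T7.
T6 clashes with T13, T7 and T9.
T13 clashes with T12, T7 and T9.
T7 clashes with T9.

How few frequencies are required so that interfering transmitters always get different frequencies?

4

T14, T5, T1, T13 are mutually in conflict, so at least 4 frequencies are needed.
4 frequencies suffice: frequency 1 → {T13}; frequency 2 → {T14, T6}; frequency 3 → {T5, T12, T7}; frequency 4 → {T1, T9}. Each listed conflict is separated.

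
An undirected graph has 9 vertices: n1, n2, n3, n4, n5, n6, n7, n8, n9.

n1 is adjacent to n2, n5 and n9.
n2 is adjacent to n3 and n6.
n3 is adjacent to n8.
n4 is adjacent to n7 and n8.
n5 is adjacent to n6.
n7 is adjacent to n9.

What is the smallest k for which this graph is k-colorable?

3

The cycle n4-n7-n9-n1-n2-n3-n8-n4 has odd length 7, so it cannot be 2-colored; at least 3 colors are needed.
3 colors suffice: n1=red, n2=blue, n3=red, n4=red, n5=blue, n6=red, n7=green, n8=blue, n9=blue. No two adjacent vertices share a color.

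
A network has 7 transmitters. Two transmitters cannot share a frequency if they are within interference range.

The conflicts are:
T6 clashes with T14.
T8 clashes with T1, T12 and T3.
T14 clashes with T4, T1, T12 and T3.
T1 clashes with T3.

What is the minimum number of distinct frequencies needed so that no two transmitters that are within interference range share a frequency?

3

T8, T1, T3 are mutually in conflict, so at least 3 frequencies are needed.
3 frequencies suffice: frequency 1 → {T8, T14}; frequency 2 → {T6, T4, T12, T3}; frequency 3 → {T1}. Each listed conflict is separated.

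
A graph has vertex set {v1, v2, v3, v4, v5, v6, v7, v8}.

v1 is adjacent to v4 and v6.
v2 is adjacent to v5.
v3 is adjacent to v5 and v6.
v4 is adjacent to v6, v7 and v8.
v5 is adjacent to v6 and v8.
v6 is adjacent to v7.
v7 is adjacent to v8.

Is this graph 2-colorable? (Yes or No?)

v4, v7, v8 are pairwise adjacent, so at least 3 colors are needed.
So 2 colors are not enough.

No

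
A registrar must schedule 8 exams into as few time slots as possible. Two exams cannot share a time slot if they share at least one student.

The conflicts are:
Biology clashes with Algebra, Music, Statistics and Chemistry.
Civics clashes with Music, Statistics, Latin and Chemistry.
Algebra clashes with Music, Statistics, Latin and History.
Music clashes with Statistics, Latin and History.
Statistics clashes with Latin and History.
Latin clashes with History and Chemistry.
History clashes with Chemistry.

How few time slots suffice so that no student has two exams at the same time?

Algebra, Music, Statistics, Latin, History pairwise conflict, so at least 5 time slots are needed.
5 time slots suffice: Biology=2, Civics=4, Algebra=4, Music=3, Statistics=1, Latin=2, History=5, Chemistry=1. No two conflicting exams share a time slot.

5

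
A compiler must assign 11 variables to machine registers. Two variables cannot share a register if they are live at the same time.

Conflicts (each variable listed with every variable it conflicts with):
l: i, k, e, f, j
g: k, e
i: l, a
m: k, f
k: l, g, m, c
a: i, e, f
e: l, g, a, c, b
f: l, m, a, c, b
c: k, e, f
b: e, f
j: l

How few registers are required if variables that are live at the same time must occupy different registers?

2

l and j conflict, so at least 2 registers are needed.
2 registers suffice: register 1 → {i, k, e, f, j}; register 2 → {l, g, m, a, c, b}. Every pair that conflicts lands in different registers.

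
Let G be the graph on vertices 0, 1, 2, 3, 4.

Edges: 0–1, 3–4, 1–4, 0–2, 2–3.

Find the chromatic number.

The cycle 0-2-3-4-1-0 has odd length 5, so it cannot be 2-colored; at least 3 colors are needed.
3 colors suffice: color a → {0, 3}; color b → {2, 4}; color c → {1}. No two adjacent vertices share a color.

3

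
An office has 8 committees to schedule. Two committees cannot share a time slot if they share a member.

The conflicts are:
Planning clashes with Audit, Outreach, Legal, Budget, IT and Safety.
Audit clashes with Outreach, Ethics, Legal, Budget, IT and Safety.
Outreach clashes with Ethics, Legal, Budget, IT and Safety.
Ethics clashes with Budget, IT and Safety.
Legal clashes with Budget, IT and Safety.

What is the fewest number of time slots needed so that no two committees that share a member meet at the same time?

5

Planning, Audit, Outreach, Legal, IT all conflict with each other, so at least 5 time slots are needed.
5 time slots suffice: time slot 1 → {Outreach}; time slot 2 → {Audit}; time slot 3 → {Ethics, Legal}; time slot 4 → {Planning}; time slot 5 → {Budget, IT, Safety}. Every pair that conflicts lands in different time slots.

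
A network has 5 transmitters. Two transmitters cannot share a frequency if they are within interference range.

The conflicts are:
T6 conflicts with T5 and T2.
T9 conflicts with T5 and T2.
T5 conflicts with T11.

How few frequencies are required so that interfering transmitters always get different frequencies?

T9 and T2 conflict, so at least 2 frequencies are needed.
2 frequencies suffice: frequency 1 → {T5, T2}; frequency 2 → {T6, T9, T11}. Every pair that conflicts lands in different frequencies.

2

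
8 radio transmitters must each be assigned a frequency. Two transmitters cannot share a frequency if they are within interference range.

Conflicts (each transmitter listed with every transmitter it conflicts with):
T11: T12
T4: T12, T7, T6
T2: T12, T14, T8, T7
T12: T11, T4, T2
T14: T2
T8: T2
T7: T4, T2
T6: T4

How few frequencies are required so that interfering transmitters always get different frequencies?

T11 and T12 conflict, so at least 2 frequencies are needed.
A valid assignment using 2 frequencies: T11=1, T4=1, T2=1, T12=2, T14=2, T8=2, T7=2, T6=2. No two conflicting transmitters share a frequency.

2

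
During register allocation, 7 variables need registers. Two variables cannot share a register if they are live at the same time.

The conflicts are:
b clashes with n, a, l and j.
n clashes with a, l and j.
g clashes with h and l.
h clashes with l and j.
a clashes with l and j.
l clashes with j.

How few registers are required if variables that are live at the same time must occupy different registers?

5

b, n, a, l, j are mutually in conflict, so at least 5 registers are needed.
5 registers suffice: b=5, n=3, g=2, h=3, a=4, l=1, j=2. No two conflicting variables share a register.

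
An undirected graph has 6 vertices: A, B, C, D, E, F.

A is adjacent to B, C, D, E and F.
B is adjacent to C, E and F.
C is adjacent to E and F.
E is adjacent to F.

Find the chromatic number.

5

A, B, C, E, F are mutually adjacent (a clique of size 5), so at least 5 colors are needed.
5 colors suffice: color 1 → {A}; color 2 → {D, E}; color 3 → {B}; color 4 → {F}; color 5 → {C}. No two adjacent vertices share a color.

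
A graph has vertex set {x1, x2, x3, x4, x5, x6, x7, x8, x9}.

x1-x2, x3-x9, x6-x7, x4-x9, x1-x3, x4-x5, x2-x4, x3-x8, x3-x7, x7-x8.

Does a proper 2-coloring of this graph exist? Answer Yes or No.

x3, x7, x8 are mutually adjacent, so at least 3 colors are needed.
So 2 colors are not enough.

No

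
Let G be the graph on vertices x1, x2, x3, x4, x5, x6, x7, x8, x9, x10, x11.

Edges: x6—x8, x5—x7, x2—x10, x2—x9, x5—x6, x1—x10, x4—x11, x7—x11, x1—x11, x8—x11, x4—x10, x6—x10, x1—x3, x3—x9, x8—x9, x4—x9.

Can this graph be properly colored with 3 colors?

Yes

The chromatic number is 3. The cycle x10-x6-x8-x9-x2-x10 has odd length 5, so it cannot be 2-colored; at least 3 colors are needed.
3 colors suffice: x1=blue, x2=blue, x3=green, x4=blue, x5=red, x6=green, x7=blue, x8=blue, x9=red, x10=red, x11=red.
That is already a proper 3-coloring.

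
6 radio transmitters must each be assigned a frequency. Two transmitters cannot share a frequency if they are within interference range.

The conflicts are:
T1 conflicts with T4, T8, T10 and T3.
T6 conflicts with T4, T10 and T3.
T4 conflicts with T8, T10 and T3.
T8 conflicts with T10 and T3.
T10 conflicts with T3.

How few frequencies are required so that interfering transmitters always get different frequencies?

T1, T4, T8, T10, T3 pairwise conflict, so at least 5 frequencies are needed.
5 frequencies suffice: frequency 1 → {T4}; frequency 2 → {T10}; frequency 3 → {T3}; frequency 4 → {T6, T8}; frequency 5 → {T1}. Every pair that conflicts lands in different frequencies.

5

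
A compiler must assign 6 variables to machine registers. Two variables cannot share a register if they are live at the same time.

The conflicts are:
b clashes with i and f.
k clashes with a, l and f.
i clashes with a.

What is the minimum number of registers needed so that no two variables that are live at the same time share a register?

3

The cycle b-f-k-a-i-b has odd length 5, so it cannot be 2-colored; at least 3 registers are needed.
Using 3 registers: b=3, k=1, i=1, a=2, l=2, f=2. Every pair that conflicts lands in different registers.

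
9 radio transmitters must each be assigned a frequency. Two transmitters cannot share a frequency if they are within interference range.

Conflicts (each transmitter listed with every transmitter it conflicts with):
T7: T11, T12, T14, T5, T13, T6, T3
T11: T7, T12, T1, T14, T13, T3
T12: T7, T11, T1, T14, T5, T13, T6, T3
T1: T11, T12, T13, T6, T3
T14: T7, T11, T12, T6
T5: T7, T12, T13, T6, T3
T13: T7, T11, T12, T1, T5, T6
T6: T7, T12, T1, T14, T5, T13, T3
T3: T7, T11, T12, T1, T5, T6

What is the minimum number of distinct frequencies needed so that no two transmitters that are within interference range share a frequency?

5

T7, T12, T5, T13, T6 all conflict with each other, so at least 5 frequencies are needed.
Using 5 frequencies: T7=2, T11=3, T12=1, T1=2, T14=4, T5=5, T13=4, T6=3, T3=4. No two conflicting transmitters share a frequency.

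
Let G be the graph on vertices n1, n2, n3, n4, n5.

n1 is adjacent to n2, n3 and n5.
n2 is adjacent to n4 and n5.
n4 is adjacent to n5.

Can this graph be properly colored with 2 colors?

No

n1, n2, n5 are mutually adjacent, so at least 3 colors are needed.
So 2 colors are not enough.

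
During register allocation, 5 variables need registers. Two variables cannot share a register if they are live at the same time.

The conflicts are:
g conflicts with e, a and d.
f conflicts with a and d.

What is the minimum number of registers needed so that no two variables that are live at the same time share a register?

g and d conflict, so at least 2 registers are needed.
2 registers suffice: register 1 → {g, f}; register 2 → {e, a, d}. Each listed conflict is separated.

2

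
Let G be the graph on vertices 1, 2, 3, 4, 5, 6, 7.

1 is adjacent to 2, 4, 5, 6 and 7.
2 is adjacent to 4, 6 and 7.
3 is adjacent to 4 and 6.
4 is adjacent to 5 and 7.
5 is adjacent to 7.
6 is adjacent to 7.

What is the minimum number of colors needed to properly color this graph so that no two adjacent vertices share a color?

1, 2, 6, 7 are pairwise adjacent (a clique of size 4), so at least 4 colors are needed.
One proper 4-coloring: 1=a, 2=d, 3=a, 4=b, 5=d, 6=b, 7=c. Every edge joins two different colors.

4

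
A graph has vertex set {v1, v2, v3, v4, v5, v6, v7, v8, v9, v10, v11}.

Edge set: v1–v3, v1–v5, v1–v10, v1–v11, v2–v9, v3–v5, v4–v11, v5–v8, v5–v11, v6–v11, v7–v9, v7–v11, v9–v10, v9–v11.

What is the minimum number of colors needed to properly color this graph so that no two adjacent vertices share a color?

v1, v5, v11 are pairwise adjacent, so at least 3 colors are needed.
3 colors suffice: color 1 → {v2, v3, v8, v10, v11}; color 2 → {v1, v4, v6, v9}; color 3 → {v5, v7}. Every edge joins two different colors.

3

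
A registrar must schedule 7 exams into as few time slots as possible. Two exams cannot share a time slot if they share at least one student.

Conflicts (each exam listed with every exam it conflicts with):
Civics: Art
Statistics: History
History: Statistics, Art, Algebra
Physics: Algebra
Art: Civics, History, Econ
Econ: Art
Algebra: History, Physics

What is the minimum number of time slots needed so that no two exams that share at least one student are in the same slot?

2

Civics and Art conflict, so at least 2 time slots are needed.
2 time slots suffice: time slot 1 → {Civics, History, Physics, Econ}; time slot 2 → {Statistics, Art, Algebra}. No two conflicting exams share a time slot.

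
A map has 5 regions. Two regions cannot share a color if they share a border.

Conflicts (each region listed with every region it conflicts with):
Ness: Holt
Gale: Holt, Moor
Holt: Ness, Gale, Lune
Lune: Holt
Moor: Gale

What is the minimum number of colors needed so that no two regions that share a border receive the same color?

2

Gale and Holt conflict, so at least 2 colors are needed.
A valid assignment using 2 colors: Ness=2, Gale=2, Holt=1, Lune=2, Moor=1. Each listed conflict is separated.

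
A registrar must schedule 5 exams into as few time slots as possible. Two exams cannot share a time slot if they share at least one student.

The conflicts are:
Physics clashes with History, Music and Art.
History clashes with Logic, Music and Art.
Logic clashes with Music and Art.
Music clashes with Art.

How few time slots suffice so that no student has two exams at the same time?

History, Logic, Music, Art all conflict with each other, so at least 4 time slots are needed.
4 time slots suffice: time slot 1 → {History}; time slot 2 → {Art}; time slot 3 → {Music}; time slot 4 → {Physics, Logic}. Each listed conflict is separated.

4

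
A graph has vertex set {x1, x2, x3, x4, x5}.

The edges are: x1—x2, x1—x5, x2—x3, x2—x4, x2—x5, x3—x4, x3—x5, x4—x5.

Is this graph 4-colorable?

Yes

The chromatic number is 4. x2, x3, x4, x5 are pairwise adjacent (a clique of size 4), so at least 4 colors are needed.
4 colors suffice: color R → {x5}; color B → {x2}; color G → {x1, x4}; color Y → {x3}.
That is already a proper 4-coloring.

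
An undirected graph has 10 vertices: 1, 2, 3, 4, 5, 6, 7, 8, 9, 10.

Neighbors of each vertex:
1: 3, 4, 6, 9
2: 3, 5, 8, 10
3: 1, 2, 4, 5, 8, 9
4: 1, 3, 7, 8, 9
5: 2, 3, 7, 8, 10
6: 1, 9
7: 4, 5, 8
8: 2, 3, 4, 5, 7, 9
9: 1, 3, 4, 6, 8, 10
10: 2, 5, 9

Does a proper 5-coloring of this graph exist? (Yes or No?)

Yes

The chromatic number is 4. 2, 3, 5, 8 are mutually adjacent (a clique of size 4), so at least 4 colors are needed.
4 colors suffice: 1=b, 2=d, 3=c, 4=d, 5=a, 6=c, 7=c, 8=b, 9=a, 10=b.
Since 5 ≥ 4, a proper 5-coloring certainly exists.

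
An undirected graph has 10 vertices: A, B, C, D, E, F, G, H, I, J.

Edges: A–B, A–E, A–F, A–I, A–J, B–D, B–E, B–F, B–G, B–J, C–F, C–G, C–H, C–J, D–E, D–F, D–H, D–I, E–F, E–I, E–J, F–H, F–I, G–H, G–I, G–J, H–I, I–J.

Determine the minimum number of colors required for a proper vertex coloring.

D, E, F, I are pairwise adjacent (a clique of size 4), so at least 4 colors are needed.
4 colors suffice: color 1 → {F, J}; color 2 → {B, C, I}; color 3 → {E, H}; color 4 → {A, D, G}. Each edge has distinct colors on its endpoints.

4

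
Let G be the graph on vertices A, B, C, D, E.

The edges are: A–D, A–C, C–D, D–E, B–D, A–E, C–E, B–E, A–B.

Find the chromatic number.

A, B, D, E form a clique, so at least 4 colors are needed.
A valid assignment using 4 colors: A=1, B=4, C=4, D=3, E=2. Each edge has distinct colors on its endpoints.

4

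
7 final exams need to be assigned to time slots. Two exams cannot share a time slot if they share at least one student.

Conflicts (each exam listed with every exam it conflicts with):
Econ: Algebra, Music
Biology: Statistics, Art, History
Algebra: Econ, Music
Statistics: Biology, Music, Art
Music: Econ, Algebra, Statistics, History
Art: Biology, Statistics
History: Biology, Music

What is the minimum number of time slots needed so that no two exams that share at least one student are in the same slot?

Biology, Statistics, Art are mutually in conflict, so at least 3 time slots are needed.
A valid assignment using 3 time slots: Econ=3, Biology=1, Algebra=2, Statistics=2, Music=1, Art=3, History=2. Every pair that conflicts lands in different time slots.

3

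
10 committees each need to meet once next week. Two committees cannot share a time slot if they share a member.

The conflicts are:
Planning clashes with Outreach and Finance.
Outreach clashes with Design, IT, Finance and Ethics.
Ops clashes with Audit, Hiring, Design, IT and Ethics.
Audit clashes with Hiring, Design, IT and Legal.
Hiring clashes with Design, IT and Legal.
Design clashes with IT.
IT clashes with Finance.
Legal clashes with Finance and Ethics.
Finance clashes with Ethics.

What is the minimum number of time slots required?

Ops, Audit, Hiring, Design, IT are mutually in conflict, so at least 5 time slots are needed.
Using 5 time slots: Planning=1, Outreach=3, Ops=5, Audit=3, Hiring=2, Design=4, IT=1, Legal=4, Finance=2, Ethics=1. Each listed conflict is separated.

5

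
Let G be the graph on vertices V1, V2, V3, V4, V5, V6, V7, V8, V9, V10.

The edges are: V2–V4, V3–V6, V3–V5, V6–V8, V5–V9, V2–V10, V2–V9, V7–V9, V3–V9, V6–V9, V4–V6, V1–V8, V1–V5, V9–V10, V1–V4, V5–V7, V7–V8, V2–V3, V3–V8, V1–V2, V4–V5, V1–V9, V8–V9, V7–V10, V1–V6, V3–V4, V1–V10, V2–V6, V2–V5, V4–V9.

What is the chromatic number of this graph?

5

V2, V3, V4, V6, V9 are mutually adjacent (a clique of size 5), so at least 5 colors are needed.
5 colors suffice: V1=3, V2=2, V3=3, V4=5, V5=4, V6=4, V7=3, V8=2, V9=1, V10=4. Every edge joins two different colors.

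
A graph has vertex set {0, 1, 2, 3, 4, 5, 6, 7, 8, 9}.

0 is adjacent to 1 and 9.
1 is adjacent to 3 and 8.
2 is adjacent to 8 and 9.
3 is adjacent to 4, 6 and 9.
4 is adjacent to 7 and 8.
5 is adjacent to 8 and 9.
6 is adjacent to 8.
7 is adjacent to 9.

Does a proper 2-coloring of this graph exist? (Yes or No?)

The cycle 0-9-2-8-1-0 has odd length 5, so it cannot be 2-colored; at least 3 colors are needed.
So 2 colors are not enough.

No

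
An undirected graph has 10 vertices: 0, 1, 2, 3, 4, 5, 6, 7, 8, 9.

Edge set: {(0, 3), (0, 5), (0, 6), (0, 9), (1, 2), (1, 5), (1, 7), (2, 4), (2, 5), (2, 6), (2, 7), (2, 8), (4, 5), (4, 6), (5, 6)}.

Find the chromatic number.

2, 4, 5, 6 are pairwise adjacent (a clique of size 4), so at least 4 colors are needed.
4 colors suffice: 0=a, 1=c, 2=a, 3=b, 4=d, 5=b, 6=c, 7=b, 8=b, 9=b. No two adjacent vertices share a color.

4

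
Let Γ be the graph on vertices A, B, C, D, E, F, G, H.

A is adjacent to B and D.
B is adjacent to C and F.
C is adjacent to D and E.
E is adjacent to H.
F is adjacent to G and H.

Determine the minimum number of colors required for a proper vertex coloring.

3

The cycle C-B-F-H-E-C has odd length 5, so it cannot be 2-colored; at least 3 colors are needed.
3 colors suffice: color red → {A, C, F}; color blue → {B, D, E, G}; color green → {H}. No two adjacent vertices share a color.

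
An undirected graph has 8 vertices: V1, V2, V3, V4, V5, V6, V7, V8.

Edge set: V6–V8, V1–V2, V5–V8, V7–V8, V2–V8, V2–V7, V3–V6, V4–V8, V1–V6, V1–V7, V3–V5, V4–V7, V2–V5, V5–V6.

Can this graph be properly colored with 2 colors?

No

V4, V7, V8 are pairwise adjacent, so at least 3 colors are needed.
So 2 colors are not enough.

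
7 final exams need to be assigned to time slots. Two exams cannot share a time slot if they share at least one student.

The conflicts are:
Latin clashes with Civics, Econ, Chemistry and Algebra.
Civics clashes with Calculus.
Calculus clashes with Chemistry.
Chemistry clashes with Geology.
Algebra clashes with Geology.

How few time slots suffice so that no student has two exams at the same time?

Chemistry and Geology conflict, so at least 2 time slots are needed.
2 time slots suffice: Latin=1, Civics=2, Econ=2, Calculus=1, Chemistry=2, Algebra=2, Geology=1. Every pair that conflicts lands in different time slots.

2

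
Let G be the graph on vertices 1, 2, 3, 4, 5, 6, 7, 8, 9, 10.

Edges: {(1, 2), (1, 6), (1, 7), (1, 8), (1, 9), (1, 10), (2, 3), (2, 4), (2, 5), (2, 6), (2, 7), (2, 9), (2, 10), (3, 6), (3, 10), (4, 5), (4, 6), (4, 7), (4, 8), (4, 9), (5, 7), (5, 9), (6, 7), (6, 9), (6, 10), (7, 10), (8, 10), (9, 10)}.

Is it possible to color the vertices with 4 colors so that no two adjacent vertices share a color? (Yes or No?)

No

1, 2, 6, 7, 10 are mutually adjacent (a clique of size 5), so at least 5 colors are needed.
So 4 colors are not enough.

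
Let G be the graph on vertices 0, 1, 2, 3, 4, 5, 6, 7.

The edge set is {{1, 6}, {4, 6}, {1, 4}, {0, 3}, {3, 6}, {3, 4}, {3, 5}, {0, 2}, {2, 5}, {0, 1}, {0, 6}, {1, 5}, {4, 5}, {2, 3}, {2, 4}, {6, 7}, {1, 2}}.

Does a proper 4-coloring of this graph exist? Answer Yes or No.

The chromatic number is 4. 2, 3, 4, 5 form a clique, so at least 4 colors are needed.
4 colors suffice: color a → {2, 6}; color b → {1, 3, 7}; color c → {0, 4}; color d → {5}.
That is already a proper 4-coloring.

Yes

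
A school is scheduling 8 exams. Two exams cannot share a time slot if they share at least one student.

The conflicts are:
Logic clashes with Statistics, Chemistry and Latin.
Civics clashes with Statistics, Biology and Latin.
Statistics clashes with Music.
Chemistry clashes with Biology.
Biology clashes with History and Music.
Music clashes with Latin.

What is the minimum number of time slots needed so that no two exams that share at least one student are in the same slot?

The cycle Logic-Chemistry-Biology-Civics-Statistics-Logic has odd length 5, so it cannot be 2-colored; at least 3 time slots are needed.
3 time slots suffice: Logic=2, Civics=2, Statistics=1, Chemistry=3, Biology=1, History=2, Music=2, Latin=1. No two conflicting exams share a time slot.

3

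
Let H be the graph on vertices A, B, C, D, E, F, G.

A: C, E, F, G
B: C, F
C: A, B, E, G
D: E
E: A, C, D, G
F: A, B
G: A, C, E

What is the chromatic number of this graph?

A, C, E, G are mutually adjacent (a clique of size 4), so at least 4 colors are needed.
4 colors suffice: A=3, B=2, C=1, D=1, E=2, F=1, G=4. Each edge has distinct colors on its endpoints.

4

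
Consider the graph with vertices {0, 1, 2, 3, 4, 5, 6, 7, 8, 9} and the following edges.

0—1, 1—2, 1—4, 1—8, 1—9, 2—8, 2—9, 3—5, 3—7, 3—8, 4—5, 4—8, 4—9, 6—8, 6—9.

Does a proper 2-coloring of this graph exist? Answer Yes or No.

1, 2, 8 are mutually adjacent, so at least 3 colors are needed.
So 2 colors are not enough.

No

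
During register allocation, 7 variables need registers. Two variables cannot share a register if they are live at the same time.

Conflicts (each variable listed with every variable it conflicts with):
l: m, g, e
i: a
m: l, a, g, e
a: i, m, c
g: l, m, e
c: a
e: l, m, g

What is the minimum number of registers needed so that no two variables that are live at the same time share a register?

4

l, m, g, e all conflict with each other, so at least 4 registers are needed.
4 registers suffice: l=3, i=1, m=1, a=2, g=2, c=1, e=4. Every pair that conflicts lands in different registers.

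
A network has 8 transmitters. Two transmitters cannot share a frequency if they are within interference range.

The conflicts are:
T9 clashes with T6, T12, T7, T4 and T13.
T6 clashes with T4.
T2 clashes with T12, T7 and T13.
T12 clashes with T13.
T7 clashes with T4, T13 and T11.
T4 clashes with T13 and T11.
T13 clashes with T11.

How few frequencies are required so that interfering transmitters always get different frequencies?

4

T7, T4, T13, T11 pairwise conflict, so at least 4 frequencies are needed.
4 frequencies suffice: frequency 1 → {T6, T13}; frequency 2 → {T12, T4}; frequency 3 → {T7}; frequency 4 → {T9, T2, T11}. Each listed conflict is separated.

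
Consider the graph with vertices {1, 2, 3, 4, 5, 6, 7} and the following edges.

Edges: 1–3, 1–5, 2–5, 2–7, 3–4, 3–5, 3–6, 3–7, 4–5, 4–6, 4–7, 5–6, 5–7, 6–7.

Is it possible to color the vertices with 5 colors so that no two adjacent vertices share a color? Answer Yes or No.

Yes

The chromatic number is 5. 3, 4, 5, 6, 7 form a clique, so at least 5 colors are needed.
5 colors suffice: 1=c, 2=b, 3=b, 4=e, 5=a, 6=d, 7=c.
That is already a proper 5-coloring.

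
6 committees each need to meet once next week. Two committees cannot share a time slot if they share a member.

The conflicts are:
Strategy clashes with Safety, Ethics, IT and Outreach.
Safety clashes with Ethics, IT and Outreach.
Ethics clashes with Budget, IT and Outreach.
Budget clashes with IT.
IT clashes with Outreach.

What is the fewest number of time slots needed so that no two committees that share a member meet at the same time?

5

Strategy, Safety, Ethics, IT, Outreach all conflict with each other, so at least 5 time slots are needed.
5 time slots suffice: time slot 1 → {Ethics}; time slot 2 → {IT}; time slot 3 → {Budget, Outreach}; time slot 4 → {Strategy}; time slot 5 → {Safety}. Every pair that conflicts lands in different time slots.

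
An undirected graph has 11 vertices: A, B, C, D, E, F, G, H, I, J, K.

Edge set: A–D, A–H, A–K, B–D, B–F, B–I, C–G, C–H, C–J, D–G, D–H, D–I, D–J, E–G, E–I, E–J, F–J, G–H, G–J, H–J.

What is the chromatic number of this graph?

4

D, G, H, J are pairwise adjacent (a clique of size 4), so at least 4 colors are needed.
4 colors suffice: color 1 → {C, D, E, F, K}; color 2 → {A, I, J}; color 3 → {B, G}; color 4 → {H}. No two adjacent vertices share a color.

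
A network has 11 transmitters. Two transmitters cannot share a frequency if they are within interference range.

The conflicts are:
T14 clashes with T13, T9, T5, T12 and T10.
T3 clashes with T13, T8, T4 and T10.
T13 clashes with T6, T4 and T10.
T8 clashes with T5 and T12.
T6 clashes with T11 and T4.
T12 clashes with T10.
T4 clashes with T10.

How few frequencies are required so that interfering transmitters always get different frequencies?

T3, T13, T4, T10 all conflict with each other, so at least 4 frequencies are needed.
4 frequencies suffice: frequency 1 → {T14, T8, T11, T4}; frequency 2 → {T9, T5, T6, T10}; frequency 3 → {T13, T12}; frequency 4 → {T3}. No two conflicting transmitters share a frequency.

4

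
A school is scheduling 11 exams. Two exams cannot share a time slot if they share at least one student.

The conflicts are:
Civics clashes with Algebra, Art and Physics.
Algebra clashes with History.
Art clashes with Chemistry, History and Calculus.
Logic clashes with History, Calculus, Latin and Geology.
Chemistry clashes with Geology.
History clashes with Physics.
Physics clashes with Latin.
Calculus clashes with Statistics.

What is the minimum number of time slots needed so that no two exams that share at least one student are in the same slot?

The cycle Chemistry-Art-Calculus-Logic-Geology-Chemistry has odd length 5, so it cannot be 2-colored; at least 3 time slots are needed.
3 time slots suffice: time slot 1 → {Algebra, Art, Logic, Physics, Statistics}; time slot 2 → {Civics, Chemistry, History, Calculus, Latin}; time slot 3 → {Geology}. No two conflicting exams share a time slot.

3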